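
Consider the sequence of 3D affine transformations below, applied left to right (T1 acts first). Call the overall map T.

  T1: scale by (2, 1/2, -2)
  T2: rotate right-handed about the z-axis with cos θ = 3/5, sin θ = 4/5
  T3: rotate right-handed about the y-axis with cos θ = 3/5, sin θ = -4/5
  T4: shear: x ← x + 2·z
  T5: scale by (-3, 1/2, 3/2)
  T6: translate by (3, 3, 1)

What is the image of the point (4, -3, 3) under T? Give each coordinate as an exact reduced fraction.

T1 scale by (2, 1/2, -2): (4, -3, 3) → (8, -3/2, -6)
T2 rotate right-handed about the z-axis with cos θ = 3/5, sin θ = 4/5: (8, -3/2, -6) → (6, 11/2, -6)
T3 rotate right-handed about the y-axis with cos θ = 3/5, sin θ = -4/5: (6, 11/2, -6) → (42/5, 11/2, 6/5)
T4 shear: x ← x + 2·z: (42/5, 11/2, 6/5) → (54/5, 11/2, 6/5)
T5 scale by (-3, 1/2, 3/2): (54/5, 11/2, 6/5) → (-162/5, 11/4, 9/5)
T6 translate by (3, 3, 1): (-162/5, 11/4, 9/5) → (-147/5, 23/4, 14/5)

T(p) = (-147/5, 23/4, 14/5)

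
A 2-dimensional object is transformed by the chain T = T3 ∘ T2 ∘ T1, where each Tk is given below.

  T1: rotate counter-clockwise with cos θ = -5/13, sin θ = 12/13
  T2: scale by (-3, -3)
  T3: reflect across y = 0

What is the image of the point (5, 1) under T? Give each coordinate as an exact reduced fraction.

T1 rotate counter-clockwise with cos θ = -5/13, sin θ = 12/13: (5, 1) → (-37/13, 55/13)
T2 scale by (-3, -3): (-37/13, 55/13) → (111/13, -165/13)
T3 reflect across y = 0: (111/13, -165/13) → (111/13, 165/13)

T(p) = (111/13, 165/13)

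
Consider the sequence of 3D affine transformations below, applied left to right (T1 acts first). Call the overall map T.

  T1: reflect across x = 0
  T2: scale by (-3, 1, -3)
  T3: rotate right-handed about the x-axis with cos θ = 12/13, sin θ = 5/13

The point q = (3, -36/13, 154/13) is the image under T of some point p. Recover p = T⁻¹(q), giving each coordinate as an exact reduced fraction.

T1 = [-1 0 0 0; 0 1 0 0; 0 0 1 0; 0 0 0 1]
T2·T1 = [3 0 0 0; 0 1 0 0; 0 0 -3 0; 0 0 0 1]
T3·…·T1 = [3 0 0 0; 0 12/13 15/13 0; 0 5/13 -36/13 0; 0 0 0 1]
det M = -9; M⁻¹ = [1/3 0 0 0; 0 12/13 5/13 0; 0 5/39 -4/13 0; 0 0 0 1]
M⁻¹ · (3, -36/13, 154/13)ᵀ = (1, 2, -4)ᵀ

p = (1, 2, -4)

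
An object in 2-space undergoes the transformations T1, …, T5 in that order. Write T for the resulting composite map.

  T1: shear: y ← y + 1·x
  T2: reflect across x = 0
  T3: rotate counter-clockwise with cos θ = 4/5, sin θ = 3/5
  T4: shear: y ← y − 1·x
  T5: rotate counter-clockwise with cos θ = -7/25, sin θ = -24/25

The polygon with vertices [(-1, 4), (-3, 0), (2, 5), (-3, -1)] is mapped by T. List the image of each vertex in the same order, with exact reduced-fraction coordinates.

image vertices: (103/25, -4/25), (-723/125, -336/125), (1427/125, 339/125), (-912/125, -359/125)

T1 shear: y ← y + 1·x: (-1, 4) → (-1, 3); (-3, 0) → (-3, -3); (2, 5) → (2, 7); (-3, -1) → (-3, -4)
T2 reflect across x = 0: (-1, 3) → (1, 3); (-3, -3) → (3, -3); (2, 7) → (-2, 7); (-3, -4) → (3, -4)
T3 rotate counter-clockwise with cos θ = 4/5, sin θ = 3/5: (1, 3) → (-1, 3); (3, -3) → (21/5, -3/5); (-2, 7) → (-29/5, 22/5); (3, -4) → (24/5, -7/5)
T4 shear: y ← y − 1·x: (-1, 3) → (-1, 4); (21/5, -3/5) → (21/5, -24/5); (-29/5, 22/5) → (-29/5, 51/5); (24/5, -7/5) → (24/5, -31/5)
T5 rotate counter-clockwise with cos θ = -7/25, sin θ = -24/25: (-1, 4) → (103/25, -4/25); (21/5, -24/5) → (-723/125, -336/125); (-29/5, 51/5) → (1427/125, 339/125); (24/5, -31/5) → (-912/125, -359/125)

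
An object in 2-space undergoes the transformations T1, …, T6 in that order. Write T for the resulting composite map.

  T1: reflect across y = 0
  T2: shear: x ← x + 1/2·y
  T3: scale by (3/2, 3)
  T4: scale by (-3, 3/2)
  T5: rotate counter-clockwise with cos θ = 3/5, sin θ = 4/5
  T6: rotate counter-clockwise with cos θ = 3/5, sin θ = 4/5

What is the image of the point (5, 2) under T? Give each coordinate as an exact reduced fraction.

T1 reflect across y = 0: (5, 2) → (5, -2)
T2 shear: x ← x + 1/2·y: (5, -2) → (4, -2)
T3 scale by (3/2, 3): (4, -2) → (6, -6)
T4 scale by (-3, 3/2): (6, -6) → (-18, -9)
T5 rotate counter-clockwise with cos θ = 3/5, sin θ = 4/5: (-18, -9) → (-18/5, -99/5)
T6 rotate counter-clockwise with cos θ = 3/5, sin θ = 4/5: (-18/5, -99/5) → (342/25, -369/25)

T(p) = (342/25, -369/25)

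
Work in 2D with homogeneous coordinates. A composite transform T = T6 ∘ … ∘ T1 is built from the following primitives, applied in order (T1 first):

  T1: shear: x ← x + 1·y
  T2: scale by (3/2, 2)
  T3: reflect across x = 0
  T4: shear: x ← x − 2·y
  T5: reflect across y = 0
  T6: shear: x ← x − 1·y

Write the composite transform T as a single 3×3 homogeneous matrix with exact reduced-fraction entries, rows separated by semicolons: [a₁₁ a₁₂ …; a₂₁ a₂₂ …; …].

T = [-3/2 -7/2 0; 0 -2 0; 0 0 1]

T1 = [1 1 0; 0 1 0; 0 0 1]
T2·T1 = [3/2 3/2 0; 0 2 0; 0 0 1]
T3·…·T1 = [-3/2 -3/2 0; 0 2 0; 0 0 1]
T4·…·T1 = [-3/2 -11/2 0; 0 2 0; 0 0 1]
T5·…·T1 = [-3/2 -11/2 0; 0 -2 0; 0 0 1]
T6·…·T1 = [-3/2 -7/2 0; 0 -2 0; 0 0 1]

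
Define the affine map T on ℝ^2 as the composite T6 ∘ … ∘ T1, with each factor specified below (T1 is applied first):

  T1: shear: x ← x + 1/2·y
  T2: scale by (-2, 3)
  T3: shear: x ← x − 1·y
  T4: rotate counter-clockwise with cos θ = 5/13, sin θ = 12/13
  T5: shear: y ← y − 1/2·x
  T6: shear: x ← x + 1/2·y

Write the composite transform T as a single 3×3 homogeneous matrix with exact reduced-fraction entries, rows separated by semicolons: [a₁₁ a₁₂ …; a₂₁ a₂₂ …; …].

T1 = [1 1/2 0; 0 1 0; 0 0 1]
T2·T1 = [-2 -1 0; 0 3 0; 0 0 1]
T3·…·T1 = [-2 -4 0; 0 3 0; 0 0 1]
T4·…·T1 = [-10/13 -56/13 0; -24/13 -33/13 0; 0 0 1]
T5·…·T1 = [-10/13 -56/13 0; -19/13 -5/13 0; 0 0 1]
T6·…·T1 = [-3/2 -9/2 0; -19/13 -5/13 0; 0 0 1]

T = [-3/2 -9/2 0; -19/13 -5/13 0; 0 0 1]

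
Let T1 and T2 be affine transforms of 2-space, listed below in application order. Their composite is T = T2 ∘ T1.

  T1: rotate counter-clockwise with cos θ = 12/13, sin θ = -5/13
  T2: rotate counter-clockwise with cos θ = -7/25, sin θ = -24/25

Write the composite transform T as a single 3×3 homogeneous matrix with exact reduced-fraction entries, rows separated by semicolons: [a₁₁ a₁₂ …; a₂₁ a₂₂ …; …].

T1 = [12/13 5/13 0; -5/13 12/13 0; 0 0 1]
T2·T1 = [-204/325 253/325 0; -253/325 -204/325 0; 0 0 1]

T = [-204/325 253/325 0; -253/325 -204/325 0; 0 0 1]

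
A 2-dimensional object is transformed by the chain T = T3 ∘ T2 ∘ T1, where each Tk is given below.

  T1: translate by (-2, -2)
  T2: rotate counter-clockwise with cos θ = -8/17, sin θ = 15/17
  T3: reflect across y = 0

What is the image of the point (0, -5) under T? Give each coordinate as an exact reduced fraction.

T1 translate by (-2, -2): (0, -5) → (-2, -7)
T2 rotate counter-clockwise with cos θ = -8/17, sin θ = 15/17: (-2, -7) → (121/17, 26/17)
T3 reflect across y = 0: (121/17, 26/17) → (121/17, -26/17)

T(p) = (121/17, -26/17)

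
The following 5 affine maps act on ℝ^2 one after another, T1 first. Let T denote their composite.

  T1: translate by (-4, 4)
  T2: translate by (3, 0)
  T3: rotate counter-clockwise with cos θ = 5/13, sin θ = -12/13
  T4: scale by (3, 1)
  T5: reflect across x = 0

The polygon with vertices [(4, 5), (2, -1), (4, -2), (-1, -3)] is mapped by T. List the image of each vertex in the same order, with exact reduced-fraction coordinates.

image vertices: (-369/13, 9/13), (-123/13, 3/13), (-9, -2), (-6/13, 29/13)

T1 translate by (-4, 4): (4, 5) → (0, 9); (2, -1) → (-2, 3); (4, -2) → (0, 2); (-1, -3) → (-5, 1)
T2 translate by (3, 0): (0, 9) → (3, 9); (-2, 3) → (1, 3); (0, 2) → (3, 2); (-5, 1) → (-2, 1)
T3 rotate counter-clockwise with cos θ = 5/13, sin θ = -12/13: (3, 9) → (123/13, 9/13); (1, 3) → (41/13, 3/13); (3, 2) → (3, -2); (-2, 1) → (2/13, 29/13)
T4 scale by (3, 1): (123/13, 9/13) → (369/13, 9/13); (41/13, 3/13) → (123/13, 3/13); (3, -2) → (9, -2); (2/13, 29/13) → (6/13, 29/13)
T5 reflect across x = 0: (369/13, 9/13) → (-369/13, 9/13); (123/13, 3/13) → (-123/13, 3/13); (9, -2) → (-9, -2); (6/13, 29/13) → (-6/13, 29/13)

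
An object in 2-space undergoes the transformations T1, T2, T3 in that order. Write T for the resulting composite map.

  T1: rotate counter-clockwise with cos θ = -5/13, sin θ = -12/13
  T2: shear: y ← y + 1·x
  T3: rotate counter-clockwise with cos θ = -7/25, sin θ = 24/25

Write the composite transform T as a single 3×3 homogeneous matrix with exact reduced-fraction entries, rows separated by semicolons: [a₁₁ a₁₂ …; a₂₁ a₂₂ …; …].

T1 = [-5/13 12/13 0; -12/13 -5/13 0; 0 0 1]
T2·T1 = [-5/13 12/13 0; -17/13 7/13 0; 0 0 1]
T3·…·T1 = [443/325 -252/325 0; -1/325 239/325 0; 0 0 1]

T = [443/325 -252/325 0; -1/325 239/325 0; 0 0 1]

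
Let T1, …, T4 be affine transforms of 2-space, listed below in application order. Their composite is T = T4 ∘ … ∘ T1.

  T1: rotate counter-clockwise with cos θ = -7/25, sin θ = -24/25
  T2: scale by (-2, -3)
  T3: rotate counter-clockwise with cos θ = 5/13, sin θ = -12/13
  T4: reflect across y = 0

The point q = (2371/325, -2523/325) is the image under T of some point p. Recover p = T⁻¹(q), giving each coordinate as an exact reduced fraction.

T1 = [-7/25 24/25 0; -24/25 -7/25 0; 0 0 1]
T2·T1 = [14/25 -48/25 0; 72/25 21/25 0; 0 0 1]
T3·…·T1 = [934/325 12/325 0; 192/325 681/325 0; 0 0 1]
T4·…·T1 = [934/325 12/325 0; -192/325 -681/325 0; 0 0 1]
det M = -6; M⁻¹ = [227/650 2/325 0; -32/325 -467/975 0; 0 0 1]
M⁻¹ · (2371/325, -2523/325)ᵀ = (5/2, 3)ᵀ

p = (5/2, 3)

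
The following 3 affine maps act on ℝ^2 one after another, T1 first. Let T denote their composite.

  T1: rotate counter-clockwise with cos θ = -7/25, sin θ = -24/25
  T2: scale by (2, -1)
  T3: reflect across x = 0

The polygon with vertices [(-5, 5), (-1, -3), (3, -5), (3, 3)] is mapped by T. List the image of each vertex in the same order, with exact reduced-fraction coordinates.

image vertices: (-62/5, -17/5), (26/5, -9/5), (282/25, 37/25), (-102/25, 93/25)

T1 rotate counter-clockwise with cos θ = -7/25, sin θ = -24/25: (-5, 5) → (31/5, 17/5); (-1, -3) → (-13/5, 9/5); (3, -5) → (-141/25, -37/25); (3, 3) → (51/25, -93/25)
T2 scale by (2, -1): (31/5, 17/5) → (62/5, -17/5); (-13/5, 9/5) → (-26/5, -9/5); (-141/25, -37/25) → (-282/25, 37/25); (51/25, -93/25) → (102/25, 93/25)
T3 reflect across x = 0: (62/5, -17/5) → (-62/5, -17/5); (-26/5, -9/5) → (26/5, -9/5); (-282/25, 37/25) → (282/25, 37/25); (102/25, 93/25) → (-102/25, 93/25)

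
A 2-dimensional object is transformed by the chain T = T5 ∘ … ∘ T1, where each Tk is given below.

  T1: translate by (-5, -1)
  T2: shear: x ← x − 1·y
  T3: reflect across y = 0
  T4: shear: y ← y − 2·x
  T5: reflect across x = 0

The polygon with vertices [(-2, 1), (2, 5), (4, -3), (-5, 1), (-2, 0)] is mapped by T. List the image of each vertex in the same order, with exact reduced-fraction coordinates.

T1 translate by (-5, -1): (-2, 1) → (-7, 0); (2, 5) → (-3, 4); (4, -3) → (-1, -4); (-5, 1) → (-10, 0); (-2, 0) → (-7, -1)
T2 shear: x ← x − 1·y: (-7, 0) → (-7, 0); (-3, 4) → (-7, 4); (-1, -4) → (3, -4); (-10, 0) → (-10, 0); (-7, -1) → (-6, -1)
T3 reflect across y = 0: (-7, 0) → (-7, 0); (-7, 4) → (-7, -4); (3, -4) → (3, 4); (-10, 0) → (-10, 0); (-6, -1) → (-6, 1)
T4 shear: y ← y − 2·x: (-7, 0) → (-7, 14); (-7, -4) → (-7, 10); (3, 4) → (3, -2); (-10, 0) → (-10, 20); (-6, 1) → (-6, 13)
T5 reflect across x = 0: (-7, 14) → (7, 14); (-7, 10) → (7, 10); (3, -2) → (-3, -2); (-10, 20) → (10, 20); (-6, 13) → (6, 13)

image vertices: (7, 14), (7, 10), (-3, -2), (10, 20), (6, 13)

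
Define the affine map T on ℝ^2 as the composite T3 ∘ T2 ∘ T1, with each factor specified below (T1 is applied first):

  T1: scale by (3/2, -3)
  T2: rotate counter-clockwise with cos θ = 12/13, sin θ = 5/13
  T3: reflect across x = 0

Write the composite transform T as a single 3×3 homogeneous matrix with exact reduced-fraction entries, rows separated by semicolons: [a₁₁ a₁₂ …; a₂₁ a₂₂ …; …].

T = [-18/13 -15/13 0; 15/26 -36/13 0; 0 0 1]

T1 = [3/2 0 0; 0 -3 0; 0 0 1]
T2·T1 = [18/13 15/13 0; 15/26 -36/13 0; 0 0 1]
T3·…·T1 = [-18/13 -15/13 0; 15/26 -36/13 0; 0 0 1]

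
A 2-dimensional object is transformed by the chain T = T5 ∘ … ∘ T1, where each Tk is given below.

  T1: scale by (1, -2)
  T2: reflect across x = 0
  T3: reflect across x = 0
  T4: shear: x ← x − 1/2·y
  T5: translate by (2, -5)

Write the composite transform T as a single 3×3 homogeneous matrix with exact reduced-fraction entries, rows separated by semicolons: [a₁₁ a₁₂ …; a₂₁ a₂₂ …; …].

T1 = [1 0 0; 0 -2 0; 0 0 1]
T2·T1 = [-1 0 0; 0 -2 0; 0 0 1]
T3·…·T1 = [1 0 0; 0 -2 0; 0 0 1]
T4·…·T1 = [1 1 0; 0 -2 0; 0 0 1]
T5·…·T1 = [1 1 2; 0 -2 -5; 0 0 1]

T = [1 1 2; 0 -2 -5; 0 0 1]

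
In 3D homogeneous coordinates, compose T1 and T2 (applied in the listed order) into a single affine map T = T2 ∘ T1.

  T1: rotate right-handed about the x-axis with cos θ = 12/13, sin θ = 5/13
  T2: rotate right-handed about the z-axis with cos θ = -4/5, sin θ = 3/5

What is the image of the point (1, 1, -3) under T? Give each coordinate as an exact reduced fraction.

T1 rotate right-handed about the x-axis with cos θ = 12/13, sin θ = 5/13: (1, 1, -3) → (1, 27/13, -31/13)
T2 rotate right-handed about the z-axis with cos θ = -4/5, sin θ = 3/5: (1, 27/13, -31/13) → (-133/65, -69/65, -31/13)

T(p) = (-133/65, -69/65, -31/13)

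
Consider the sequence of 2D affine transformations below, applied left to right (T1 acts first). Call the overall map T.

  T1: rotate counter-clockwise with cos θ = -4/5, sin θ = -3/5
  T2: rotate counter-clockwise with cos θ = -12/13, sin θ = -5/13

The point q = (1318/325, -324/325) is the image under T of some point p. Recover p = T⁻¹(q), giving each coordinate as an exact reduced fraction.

T1 = [-4/5 3/5 0; -3/5 -4/5 0; 0 0 1]
T2·T1 = [33/65 -56/65 0; 56/65 33/65 0; 0 0 1]
det M = 1; M⁻¹ = [33/65 56/65 0; -56/65 33/65 0; 0 0 1]
M⁻¹ · (1318/325, -324/325)ᵀ = (6/5, -4)ᵀ

p = (6/5, -4)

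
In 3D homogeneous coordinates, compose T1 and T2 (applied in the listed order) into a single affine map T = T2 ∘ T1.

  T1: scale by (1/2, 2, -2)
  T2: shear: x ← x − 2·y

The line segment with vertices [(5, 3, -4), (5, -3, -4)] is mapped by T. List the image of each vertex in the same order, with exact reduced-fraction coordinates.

T1 scale by (1/2, 2, -2): (5, 3, -4) → (5/2, 6, 8); (5, -3, -4) → (5/2, -6, 8)
T2 shear: x ← x − 2·y: (5/2, 6, 8) → (-19/2, 6, 8); (5/2, -6, 8) → (29/2, -6, 8)

image vertices: (-19/2, 6, 8), (29/2, -6, 8)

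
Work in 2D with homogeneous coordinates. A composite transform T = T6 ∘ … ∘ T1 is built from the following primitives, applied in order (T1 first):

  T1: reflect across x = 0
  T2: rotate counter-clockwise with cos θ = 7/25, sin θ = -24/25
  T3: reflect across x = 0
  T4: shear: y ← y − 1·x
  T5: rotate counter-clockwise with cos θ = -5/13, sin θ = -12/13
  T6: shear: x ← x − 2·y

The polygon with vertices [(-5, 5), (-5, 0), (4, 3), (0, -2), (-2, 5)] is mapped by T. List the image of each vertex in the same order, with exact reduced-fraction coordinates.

image vertices: (-281/65, 302/65), (-39/5, 13/5), (2706/325, -277/325), (-452/325, -266/325), (116/325, 1003/325)

T1 reflect across x = 0: (-5, 5) → (5, 5); (-5, 0) → (5, 0); (4, 3) → (-4, 3); (0, -2) → (0, -2); (-2, 5) → (2, 5)
T2 rotate counter-clockwise with cos θ = 7/25, sin θ = -24/25: (5, 5) → (31/5, -17/5); (5, 0) → (7/5, -24/5); (-4, 3) → (44/25, 117/25); (0, -2) → (-48/25, -14/25); (2, 5) → (134/25, -13/25)
T3 reflect across x = 0: (31/5, -17/5) → (-31/5, -17/5); (7/5, -24/5) → (-7/5, -24/5); (44/25, 117/25) → (-44/25, 117/25); (-48/25, -14/25) → (48/25, -14/25); (134/25, -13/25) → (-134/25, -13/25)
T4 shear: y ← y − 1·x: (-31/5, -17/5) → (-31/5, 14/5); (-7/5, -24/5) → (-7/5, -17/5); (-44/25, 117/25) → (-44/25, 161/25); (48/25, -14/25) → (48/25, -62/25); (-134/25, -13/25) → (-134/25, 121/25)
T5 rotate counter-clockwise with cos θ = -5/13, sin θ = -12/13: (-31/5, 14/5) → (323/65, 302/65); (-7/5, -17/5) → (-13/5, 13/5); (-44/25, 161/25) → (2152/325, -277/325); (48/25, -62/25) → (-984/325, -266/325); (-134/25, 121/25) → (2122/325, 1003/325)
T6 shear: x ← x − 2·y: (323/65, 302/65) → (-281/65, 302/65); (-13/5, 13/5) → (-39/5, 13/5); (2152/325, -277/325) → (2706/325, -277/325); (-984/325, -266/325) → (-452/325, -266/325); (2122/325, 1003/325) → (116/325, 1003/325)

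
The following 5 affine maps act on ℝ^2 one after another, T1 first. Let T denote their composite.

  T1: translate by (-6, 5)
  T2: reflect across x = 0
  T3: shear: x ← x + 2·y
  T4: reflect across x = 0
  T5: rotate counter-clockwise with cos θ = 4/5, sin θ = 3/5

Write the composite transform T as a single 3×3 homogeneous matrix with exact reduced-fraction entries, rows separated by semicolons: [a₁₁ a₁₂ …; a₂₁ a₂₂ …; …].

T1 = [1 0 -6; 0 1 5; 0 0 1]
T2·T1 = [-1 0 6; 0 1 5; 0 0 1]
T3·…·T1 = [-1 2 16; 0 1 5; 0 0 1]
T4·…·T1 = [1 -2 -16; 0 1 5; 0 0 1]
T5·…·T1 = [4/5 -11/5 -79/5; 3/5 -2/5 -28/5; 0 0 1]

T = [4/5 -11/5 -79/5; 3/5 -2/5 -28/5; 0 0 1]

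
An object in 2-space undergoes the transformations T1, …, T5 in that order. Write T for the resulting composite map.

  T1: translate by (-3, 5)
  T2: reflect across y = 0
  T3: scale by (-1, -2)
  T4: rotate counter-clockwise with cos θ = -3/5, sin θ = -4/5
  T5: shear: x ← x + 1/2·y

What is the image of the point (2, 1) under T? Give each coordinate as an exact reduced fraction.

T1 translate by (-3, 5): (2, 1) → (-1, 6)
T2 reflect across y = 0: (-1, 6) → (-1, -6)
T3 scale by (-1, -2): (-1, -6) → (1, 12)
T4 rotate counter-clockwise with cos θ = -3/5, sin θ = -4/5: (1, 12) → (9, -8)
T5 shear: x ← x + 1/2·y: (9, -8) → (5, -8)

T(p) = (5, -8)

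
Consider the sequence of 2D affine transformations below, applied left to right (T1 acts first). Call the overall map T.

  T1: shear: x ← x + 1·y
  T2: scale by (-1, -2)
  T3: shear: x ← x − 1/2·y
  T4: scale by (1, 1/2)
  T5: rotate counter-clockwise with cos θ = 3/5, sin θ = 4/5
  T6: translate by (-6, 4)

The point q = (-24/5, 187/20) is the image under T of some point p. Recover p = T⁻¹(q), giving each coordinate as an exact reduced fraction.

T1 = [1 1 0; 0 1 0; 0 0 1]
T2·T1 = [-1 -1 0; 0 -2 0; 0 0 1]
T3·…·T1 = [-1 0 0; 0 -2 0; 0 0 1]
T4·…·T1 = [-1 0 0; 0 -1 0; 0 0 1]
T5·…·T1 = [-3/5 4/5 0; -4/5 -3/5 0; 0 0 1]
T6·…·T1 = [-3/5 4/5 -6; -4/5 -3/5 4; 0 0 1]
det M = 1; M⁻¹ = [-3/5 -4/5 -2/5; 4/5 -3/5 36/5; 0 0 1]
M⁻¹ · (-24/5, 187/20)ᵀ = (-5, -9/4)ᵀ

p = (-5, -9/4)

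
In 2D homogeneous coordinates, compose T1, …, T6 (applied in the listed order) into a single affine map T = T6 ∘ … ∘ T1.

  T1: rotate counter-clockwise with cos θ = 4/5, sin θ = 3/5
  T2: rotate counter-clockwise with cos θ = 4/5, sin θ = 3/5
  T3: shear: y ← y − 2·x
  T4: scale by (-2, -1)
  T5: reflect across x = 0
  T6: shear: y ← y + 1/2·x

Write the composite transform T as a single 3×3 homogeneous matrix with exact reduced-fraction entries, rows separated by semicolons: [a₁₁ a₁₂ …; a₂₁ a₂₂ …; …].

T = [14/25 -48/25 0; -3/25 -79/25 0; 0 0 1]

T1 = [4/5 -3/5 0; 3/5 4/5 0; 0 0 1]
T2·T1 = [7/25 -24/25 0; 24/25 7/25 0; 0 0 1]
T3·…·T1 = [7/25 -24/25 0; 2/5 11/5 0; 0 0 1]
T4·…·T1 = [-14/25 48/25 0; -2/5 -11/5 0; 0 0 1]
T5·…·T1 = [14/25 -48/25 0; -2/5 -11/5 0; 0 0 1]
T6·…·T1 = [14/25 -48/25 0; -3/25 -79/25 0; 0 0 1]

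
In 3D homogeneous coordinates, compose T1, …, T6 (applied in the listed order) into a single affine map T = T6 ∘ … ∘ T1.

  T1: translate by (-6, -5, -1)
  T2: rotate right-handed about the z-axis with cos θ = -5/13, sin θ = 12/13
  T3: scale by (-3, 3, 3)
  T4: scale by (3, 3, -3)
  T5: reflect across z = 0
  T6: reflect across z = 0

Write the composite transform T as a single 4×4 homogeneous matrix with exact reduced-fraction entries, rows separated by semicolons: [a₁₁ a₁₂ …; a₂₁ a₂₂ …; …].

T = [45/13 108/13 0 -810/13; 108/13 -45/13 0 -423/13; 0 0 -9 9; 0 0 0 1]

T1 = [1 0 0 -6; 0 1 0 -5; 0 0 1 -1; 0 0 0 1]
T2·T1 = [-5/13 -12/13 0 90/13; 12/13 -5/13 0 -47/13; 0 0 1 -1; 0 0 0 1]
T3·…·T1 = [15/13 36/13 0 -270/13; 36/13 -15/13 0 -141/13; 0 0 3 -3; 0 0 0 1]
T4·…·T1 = [45/13 108/13 0 -810/13; 108/13 -45/13 0 -423/13; 0 0 -9 9; 0 0 0 1]
T5·…·T1 = [45/13 108/13 0 -810/13; 108/13 -45/13 0 -423/13; 0 0 9 -9; 0 0 0 1]
T6·…·T1 = [45/13 108/13 0 -810/13; 108/13 -45/13 0 -423/13; 0 0 -9 9; 0 0 0 1]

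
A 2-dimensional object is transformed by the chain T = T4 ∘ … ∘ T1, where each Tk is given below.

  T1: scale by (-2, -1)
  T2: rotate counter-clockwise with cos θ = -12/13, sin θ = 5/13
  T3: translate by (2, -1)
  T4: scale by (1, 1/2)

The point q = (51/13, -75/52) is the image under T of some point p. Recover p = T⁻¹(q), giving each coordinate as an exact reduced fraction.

T1 = [-2 0 0; 0 -1 0; 0 0 1]
T2·T1 = [24/13 5/13 0; -10/13 12/13 0; 0 0 1]
T3·…·T1 = [24/13 5/13 2; -10/13 12/13 -1; 0 0 1]
T4·…·T1 = [24/13 5/13 2; -5/13 6/13 -1/2; 0 0 1]
det M = 1; M⁻¹ = [6/13 -5/13 -29/26; 5/13 24/13 2/13; 0 0 1]
M⁻¹ · (51/13, -75/52)ᵀ = (5/4, -1)ᵀ

p = (5/4, -1)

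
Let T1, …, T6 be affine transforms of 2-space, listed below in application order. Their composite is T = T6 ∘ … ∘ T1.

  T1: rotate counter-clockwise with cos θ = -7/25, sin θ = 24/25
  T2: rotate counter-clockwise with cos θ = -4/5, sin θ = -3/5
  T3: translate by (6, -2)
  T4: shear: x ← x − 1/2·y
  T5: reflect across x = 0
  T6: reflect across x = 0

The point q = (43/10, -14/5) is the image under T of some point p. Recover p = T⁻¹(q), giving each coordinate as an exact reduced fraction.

p = (-2, -5/2)

T1 = [-7/25 -24/25 0; 24/25 -7/25 0; 0 0 1]
T2·T1 = [4/5 3/5 0; -3/5 4/5 0; 0 0 1]
T3·…·T1 = [4/5 3/5 6; -3/5 4/5 -2; 0 0 1]
T4·…·T1 = [11/10 1/5 7; -3/5 4/5 -2; 0 0 1]
T5·…·T1 = [-11/10 -1/5 -7; -3/5 4/5 -2; 0 0 1]
T6·…·T1 = [11/10 1/5 7; -3/5 4/5 -2; 0 0 1]
det M = 1; M⁻¹ = [4/5 -1/5 -6; 3/5 11/10 -2; 0 0 1]
M⁻¹ · (43/10, -14/5)ᵀ = (-2, -5/2)ᵀ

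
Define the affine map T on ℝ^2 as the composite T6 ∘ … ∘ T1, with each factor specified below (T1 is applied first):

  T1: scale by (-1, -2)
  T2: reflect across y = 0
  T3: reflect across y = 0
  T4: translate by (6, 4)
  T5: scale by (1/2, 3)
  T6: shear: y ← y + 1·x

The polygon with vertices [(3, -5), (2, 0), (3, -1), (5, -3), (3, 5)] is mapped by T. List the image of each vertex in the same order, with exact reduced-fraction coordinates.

image vertices: (3/2, 87/2), (2, 14), (3/2, 39/2), (1/2, 61/2), (3/2, -33/2)

T1 scale by (-1, -2): (3, -5) → (-3, 10); (2, 0) → (-2, 0); (3, -1) → (-3, 2); (5, -3) → (-5, 6); (3, 5) → (-3, -10)
T2 reflect across y = 0: (-3, 10) → (-3, -10); (-2, 0) → (-2, 0); (-3, 2) → (-3, -2); (-5, 6) → (-5, -6); (-3, -10) → (-3, 10)
T3 reflect across y = 0: (-3, -10) → (-3, 10); (-2, 0) → (-2, 0); (-3, -2) → (-3, 2); (-5, -6) → (-5, 6); (-3, 10) → (-3, -10)
T4 translate by (6, 4): (-3, 10) → (3, 14); (-2, 0) → (4, 4); (-3, 2) → (3, 6); (-5, 6) → (1, 10); (-3, -10) → (3, -6)
T5 scale by (1/2, 3): (3, 14) → (3/2, 42); (4, 4) → (2, 12); (3, 6) → (3/2, 18); (1, 10) → (1/2, 30); (3, -6) → (3/2, -18)
T6 shear: y ← y + 1·x: (3/2, 42) → (3/2, 87/2); (2, 12) → (2, 14); (3/2, 18) → (3/2, 39/2); (1/2, 30) → (1/2, 61/2); (3/2, -18) → (3/2, -33/2)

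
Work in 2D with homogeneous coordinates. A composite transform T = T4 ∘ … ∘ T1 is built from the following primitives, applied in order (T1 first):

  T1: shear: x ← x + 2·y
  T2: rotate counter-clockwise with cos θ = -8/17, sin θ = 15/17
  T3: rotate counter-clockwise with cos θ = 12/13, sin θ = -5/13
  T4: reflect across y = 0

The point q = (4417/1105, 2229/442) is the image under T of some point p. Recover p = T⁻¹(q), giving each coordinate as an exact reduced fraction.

p = (8/5, -7/2)

T1 = [1 2 0; 0 1 0; 0 0 1]
T2·T1 = [-8/17 -31/17 0; 15/17 22/17 0; 0 0 1]
T3·…·T1 = [-21/221 -262/221 0; 220/221 419/221 0; 0 0 1]
T4·…·T1 = [-21/221 -262/221 0; -220/221 -419/221 0; 0 0 1]
det M = -1; M⁻¹ = [419/221 -262/221 0; -220/221 21/221 0; 0 0 1]
M⁻¹ · (4417/1105, 2229/442)ᵀ = (8/5, -7/2)ᵀ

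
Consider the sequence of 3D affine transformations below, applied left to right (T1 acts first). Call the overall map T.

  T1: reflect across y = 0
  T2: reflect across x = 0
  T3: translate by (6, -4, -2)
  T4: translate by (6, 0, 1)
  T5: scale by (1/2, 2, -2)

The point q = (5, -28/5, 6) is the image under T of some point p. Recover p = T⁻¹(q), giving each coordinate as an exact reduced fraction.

T1 = [1 0 0 0; 0 -1 0 0; 0 0 1 0; 0 0 0 1]
T2·T1 = [-1 0 0 0; 0 -1 0 0; 0 0 1 0; 0 0 0 1]
T3·…·T1 = [-1 0 0 6; 0 -1 0 -4; 0 0 1 -2; 0 0 0 1]
T4·…·T1 = [-1 0 0 12; 0 -1 0 -4; 0 0 1 -1; 0 0 0 1]
T5·…·T1 = [-1/2 0 0 6; 0 -2 0 -8; 0 0 -2 2; 0 0 0 1]
det M = -2; M⁻¹ = [-2 0 0 12; 0 -1/2 0 -4; 0 0 -1/2 1; 0 0 0 1]
M⁻¹ · (5, -28/5, 6)ᵀ = (2, -6/5, -2)ᵀ

p = (2, -6/5, -2)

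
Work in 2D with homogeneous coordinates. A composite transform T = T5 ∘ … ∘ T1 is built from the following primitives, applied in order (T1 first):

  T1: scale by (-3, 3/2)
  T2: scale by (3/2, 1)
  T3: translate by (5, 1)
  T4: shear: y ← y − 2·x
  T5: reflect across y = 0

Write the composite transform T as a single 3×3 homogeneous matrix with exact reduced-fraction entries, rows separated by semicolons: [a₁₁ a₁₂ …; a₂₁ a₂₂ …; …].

T1 = [-3 0 0; 0 3/2 0; 0 0 1]
T2·T1 = [-9/2 0 0; 0 3/2 0; 0 0 1]
T3·…·T1 = [-9/2 0 5; 0 3/2 1; 0 0 1]
T4·…·T1 = [-9/2 0 5; 9 3/2 -9; 0 0 1]
T5·…·T1 = [-9/2 0 5; -9 -3/2 9; 0 0 1]

T = [-9/2 0 5; -9 -3/2 9; 0 0 1]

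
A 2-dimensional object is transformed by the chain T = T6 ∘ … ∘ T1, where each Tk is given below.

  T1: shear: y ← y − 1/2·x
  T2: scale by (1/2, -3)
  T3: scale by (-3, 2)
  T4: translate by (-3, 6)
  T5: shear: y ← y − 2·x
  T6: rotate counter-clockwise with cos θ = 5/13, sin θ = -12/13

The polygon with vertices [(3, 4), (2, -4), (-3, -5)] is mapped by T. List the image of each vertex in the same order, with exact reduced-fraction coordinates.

image vertices: (69/26, 120/13), (42, 24), (591/26, 102/13)

T1 shear: y ← y − 1/2·x: (3, 4) → (3, 5/2); (2, -4) → (2, -5); (-3, -5) → (-3, -7/2)
T2 scale by (1/2, -3): (3, 5/2) → (3/2, -15/2); (2, -5) → (1, 15); (-3, -7/2) → (-3/2, 21/2)
T3 scale by (-3, 2): (3/2, -15/2) → (-9/2, -15); (1, 15) → (-3, 30); (-3/2, 21/2) → (9/2, 21)
T4 translate by (-3, 6): (-9/2, -15) → (-15/2, -9); (-3, 30) → (-6, 36); (9/2, 21) → (3/2, 27)
T5 shear: y ← y − 2·x: (-15/2, -9) → (-15/2, 6); (-6, 36) → (-6, 48); (3/2, 27) → (3/2, 24)
T6 rotate counter-clockwise with cos θ = 5/13, sin θ = -12/13: (-15/2, 6) → (69/26, 120/13); (-6, 48) → (42, 24); (3/2, 24) → (591/26, 102/13)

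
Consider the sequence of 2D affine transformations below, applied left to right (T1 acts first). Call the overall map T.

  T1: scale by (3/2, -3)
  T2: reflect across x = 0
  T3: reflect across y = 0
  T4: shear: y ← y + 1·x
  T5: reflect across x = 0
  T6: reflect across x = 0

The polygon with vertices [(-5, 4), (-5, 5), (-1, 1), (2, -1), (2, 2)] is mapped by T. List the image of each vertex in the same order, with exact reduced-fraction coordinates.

T1 scale by (3/2, -3): (-5, 4) → (-15/2, -12); (-5, 5) → (-15/2, -15); (-1, 1) → (-3/2, -3); (2, -1) → (3, 3); (2, 2) → (3, -6)
T2 reflect across x = 0: (-15/2, -12) → (15/2, -12); (-15/2, -15) → (15/2, -15); (-3/2, -3) → (3/2, -3); (3, 3) → (-3, 3); (3, -6) → (-3, -6)
T3 reflect across y = 0: (15/2, -12) → (15/2, 12); (15/2, -15) → (15/2, 15); (3/2, -3) → (3/2, 3); (-3, 3) → (-3, -3); (-3, -6) → (-3, 6)
T4 shear: y ← y + 1·x: (15/2, 12) → (15/2, 39/2); (15/2, 15) → (15/2, 45/2); (3/2, 3) → (3/2, 9/2); (-3, -3) → (-3, -6); (-3, 6) → (-3, 3)
T5 reflect across x = 0: (15/2, 39/2) → (-15/2, 39/2); (15/2, 45/2) → (-15/2, 45/2); (3/2, 9/2) → (-3/2, 9/2); (-3, -6) → (3, -6); (-3, 3) → (3, 3)
T6 reflect across x = 0: (-15/2, 39/2) → (15/2, 39/2); (-15/2, 45/2) → (15/2, 45/2); (-3/2, 9/2) → (3/2, 9/2); (3, -6) → (-3, -6); (3, 3) → (-3, 3)

image vertices: (15/2, 39/2), (15/2, 45/2), (3/2, 9/2), (-3, -6), (-3, 3)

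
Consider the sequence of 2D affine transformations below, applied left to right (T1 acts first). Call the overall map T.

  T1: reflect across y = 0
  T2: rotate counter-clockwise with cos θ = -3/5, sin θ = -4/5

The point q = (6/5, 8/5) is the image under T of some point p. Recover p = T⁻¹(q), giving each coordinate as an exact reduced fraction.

T1 = [1 0 0; 0 -1 0; 0 0 1]
T2·T1 = [-3/5 -4/5 0; -4/5 3/5 0; 0 0 1]
det M = -1; M⁻¹ = [-3/5 -4/5 0; -4/5 3/5 0; 0 0 1]
M⁻¹ · (6/5, 8/5)ᵀ = (-2, 0)ᵀ

p = (-2, 0)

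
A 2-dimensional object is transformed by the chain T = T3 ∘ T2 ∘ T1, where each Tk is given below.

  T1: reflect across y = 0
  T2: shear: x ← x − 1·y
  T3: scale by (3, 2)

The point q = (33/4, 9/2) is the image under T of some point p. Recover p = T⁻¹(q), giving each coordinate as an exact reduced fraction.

T1 = [1 0 0; 0 -1 0; 0 0 1]
T2·T1 = [1 1 0; 0 -1 0; 0 0 1]
T3·…·T1 = [3 3 0; 0 -2 0; 0 0 1]
det M = -6; M⁻¹ = [1/3 1/2 0; 0 -1/2 0; 0 0 1]
M⁻¹ · (33/4, 9/2)ᵀ = (5, -9/4)ᵀ

p = (5, -9/4)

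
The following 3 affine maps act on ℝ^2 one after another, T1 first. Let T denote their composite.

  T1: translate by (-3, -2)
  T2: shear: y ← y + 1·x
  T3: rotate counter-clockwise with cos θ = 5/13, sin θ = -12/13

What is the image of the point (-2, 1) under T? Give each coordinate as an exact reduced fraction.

T(p) = (-97/13, 30/13)

T1 translate by (-3, -2): (-2, 1) → (-5, -1)
T2 shear: y ← y + 1·x: (-5, -1) → (-5, -6)
T3 rotate counter-clockwise with cos θ = 5/13, sin θ = -12/13: (-5, -6) → (-97/13, 30/13)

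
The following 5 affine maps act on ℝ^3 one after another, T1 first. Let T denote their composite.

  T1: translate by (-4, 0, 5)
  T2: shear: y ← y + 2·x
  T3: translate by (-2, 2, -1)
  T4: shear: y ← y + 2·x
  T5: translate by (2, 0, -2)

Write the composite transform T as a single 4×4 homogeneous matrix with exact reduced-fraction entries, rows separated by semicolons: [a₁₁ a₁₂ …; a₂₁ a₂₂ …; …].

T = [1 0 0 -4; 4 1 0 -18; 0 0 1 2; 0 0 0 1]

T1 = [1 0 0 -4; 0 1 0 0; 0 0 1 5; 0 0 0 1]
T2·T1 = [1 0 0 -4; 2 1 0 -8; 0 0 1 5; 0 0 0 1]
T3·…·T1 = [1 0 0 -6; 2 1 0 -6; 0 0 1 4; 0 0 0 1]
T4·…·T1 = [1 0 0 -6; 4 1 0 -18; 0 0 1 4; 0 0 0 1]
T5·…·T1 = [1 0 0 -4; 4 1 0 -18; 0 0 1 2; 0 0 0 1]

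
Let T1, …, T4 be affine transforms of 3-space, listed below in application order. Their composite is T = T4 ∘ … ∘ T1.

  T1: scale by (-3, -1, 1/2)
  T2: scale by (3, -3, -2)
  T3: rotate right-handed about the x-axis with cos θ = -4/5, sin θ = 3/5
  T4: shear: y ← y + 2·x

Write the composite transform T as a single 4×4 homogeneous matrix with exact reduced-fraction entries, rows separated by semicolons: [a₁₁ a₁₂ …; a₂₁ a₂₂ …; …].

T1 = [-3 0 0 0; 0 -1 0 0; 0 0 1/2 0; 0 0 0 1]
T2·T1 = [-9 0 0 0; 0 3 0 0; 0 0 -1 0; 0 0 0 1]
T3·…·T1 = [-9 0 0 0; 0 -12/5 3/5 0; 0 9/5 4/5 0; 0 0 0 1]
T4·…·T1 = [-9 0 0 0; -18 -12/5 3/5 0; 0 9/5 4/5 0; 0 0 0 1]

T = [-9 0 0 0; -18 -12/5 3/5 0; 0 9/5 4/5 0; 0 0 0 1]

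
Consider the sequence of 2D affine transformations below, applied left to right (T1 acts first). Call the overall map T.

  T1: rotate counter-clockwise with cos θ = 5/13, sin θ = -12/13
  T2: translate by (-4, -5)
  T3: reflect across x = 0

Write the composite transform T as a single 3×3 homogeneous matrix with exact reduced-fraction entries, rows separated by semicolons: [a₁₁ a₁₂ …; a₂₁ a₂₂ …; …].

T1 = [5/13 12/13 0; -12/13 5/13 0; 0 0 1]
T2·T1 = [5/13 12/13 -4; -12/13 5/13 -5; 0 0 1]
T3·…·T1 = [-5/13 -12/13 4; -12/13 5/13 -5; 0 0 1]

T = [-5/13 -12/13 4; -12/13 5/13 -5; 0 0 1]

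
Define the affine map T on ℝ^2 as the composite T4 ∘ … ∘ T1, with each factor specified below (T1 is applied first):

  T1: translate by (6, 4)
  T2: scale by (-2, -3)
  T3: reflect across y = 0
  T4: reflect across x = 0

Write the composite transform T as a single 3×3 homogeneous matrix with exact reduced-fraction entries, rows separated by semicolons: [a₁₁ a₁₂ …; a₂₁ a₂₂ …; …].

T1 = [1 0 6; 0 1 4; 0 0 1]
T2·T1 = [-2 0 -12; 0 -3 -12; 0 0 1]
T3·…·T1 = [-2 0 -12; 0 3 12; 0 0 1]
T4·…·T1 = [2 0 12; 0 3 12; 0 0 1]

T = [2 0 12; 0 3 12; 0 0 1]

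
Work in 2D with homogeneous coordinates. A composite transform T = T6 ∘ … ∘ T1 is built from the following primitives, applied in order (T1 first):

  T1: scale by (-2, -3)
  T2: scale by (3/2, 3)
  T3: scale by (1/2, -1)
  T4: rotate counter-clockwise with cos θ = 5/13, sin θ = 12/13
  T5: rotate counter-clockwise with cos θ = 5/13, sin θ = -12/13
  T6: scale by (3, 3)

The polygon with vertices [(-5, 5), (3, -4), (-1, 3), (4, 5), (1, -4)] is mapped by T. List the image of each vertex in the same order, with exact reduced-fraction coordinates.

T1 scale by (-2, -3): (-5, 5) → (10, -15); (3, -4) → (-6, 12); (-1, 3) → (2, -9); (4, 5) → (-8, -15); (1, -4) → (-2, 12)
T2 scale by (3/2, 3): (10, -15) → (15, -45); (-6, 12) → (-9, 36); (2, -9) → (3, -27); (-8, -15) → (-12, -45); (-2, 12) → (-3, 36)
T3 scale by (1/2, -1): (15, -45) → (15/2, 45); (-9, 36) → (-9/2, -36); (3, -27) → (3/2, 27); (-12, -45) → (-6, 45); (-3, 36) → (-3/2, -36)
T4 rotate counter-clockwise with cos θ = 5/13, sin θ = 12/13: (15/2, 45) → (-1005/26, 315/13); (-9/2, -36) → (63/2, -18); (3/2, 27) → (-633/26, 153/13); (-6, 45) → (-570/13, 153/13); (-3/2, -36) → (849/26, -198/13)
T5 rotate counter-clockwise with cos θ = 5/13, sin θ = -12/13: (-1005/26, 315/13) → (15/2, 45); (63/2, -18) → (-9/2, -36); (-633/26, 153/13) → (3/2, 27); (-570/13, 153/13) → (-6, 45); (849/26, -198/13) → (-3/2, -36)
T6 scale by (3, 3): (15/2, 45) → (45/2, 135); (-9/2, -36) → (-27/2, -108); (3/2, 27) → (9/2, 81); (-6, 45) → (-18, 135); (-3/2, -36) → (-9/2, -108)

image vertices: (45/2, 135), (-27/2, -108), (9/2, 81), (-18, 135), (-9/2, -108)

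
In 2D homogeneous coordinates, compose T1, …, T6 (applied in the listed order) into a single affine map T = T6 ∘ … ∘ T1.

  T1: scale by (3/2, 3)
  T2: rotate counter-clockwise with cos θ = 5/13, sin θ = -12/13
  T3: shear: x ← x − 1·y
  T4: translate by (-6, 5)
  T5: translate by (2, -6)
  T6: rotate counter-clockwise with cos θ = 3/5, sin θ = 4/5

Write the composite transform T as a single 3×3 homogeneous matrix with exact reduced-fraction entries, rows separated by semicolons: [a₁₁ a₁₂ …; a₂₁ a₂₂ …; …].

T = [297/130 3/65 -8/5; 48/65 129/65 -19/5; 0 0 1]

T1 = [3/2 0 0; 0 3 0; 0 0 1]
T2·T1 = [15/26 36/13 0; -18/13 15/13 0; 0 0 1]
T3·…·T1 = [51/26 21/13 0; -18/13 15/13 0; 0 0 1]
T4·…·T1 = [51/26 21/13 -6; -18/13 15/13 5; 0 0 1]
T5·…·T1 = [51/26 21/13 -4; -18/13 15/13 -1; 0 0 1]
T6·…·T1 = [297/130 3/65 -8/5; 48/65 129/65 -19/5; 0 0 1]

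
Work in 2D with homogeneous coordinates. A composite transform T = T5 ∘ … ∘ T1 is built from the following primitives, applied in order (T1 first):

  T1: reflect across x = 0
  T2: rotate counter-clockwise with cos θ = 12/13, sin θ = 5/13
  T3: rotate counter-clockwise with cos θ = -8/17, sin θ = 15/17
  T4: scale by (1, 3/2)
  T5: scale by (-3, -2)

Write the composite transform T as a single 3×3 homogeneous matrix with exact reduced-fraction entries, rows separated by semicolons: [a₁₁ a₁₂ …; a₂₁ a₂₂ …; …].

T1 = [-1 0 0; 0 1 0; 0 0 1]
T2·T1 = [-12/13 -5/13 0; -5/13 12/13 0; 0 0 1]
T3·…·T1 = [171/221 -140/221 0; -140/221 -171/221 0; 0 0 1]
T4·…·T1 = [171/221 -140/221 0; -210/221 -513/442 0; 0 0 1]
T5·…·T1 = [-513/221 420/221 0; 420/221 513/221 0; 0 0 1]

T = [-513/221 420/221 0; 420/221 513/221 0; 0 0 1]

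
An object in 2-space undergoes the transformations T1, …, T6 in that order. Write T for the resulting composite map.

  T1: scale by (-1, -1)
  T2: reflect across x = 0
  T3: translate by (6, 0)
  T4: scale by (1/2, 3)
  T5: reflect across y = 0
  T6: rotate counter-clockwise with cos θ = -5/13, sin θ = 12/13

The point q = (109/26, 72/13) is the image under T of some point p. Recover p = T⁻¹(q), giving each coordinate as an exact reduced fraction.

T1 = [-1 0 0; 0 -1 0; 0 0 1]
T2·T1 = [1 0 0; 0 -1 0; 0 0 1]
T3·…·T1 = [1 0 6; 0 -1 0; 0 0 1]
T4·…·T1 = [1/2 0 3; 0 -3 0; 0 0 1]
T5·…·T1 = [1/2 0 3; 0 3 0; 0 0 1]
T6·…·T1 = [-5/26 -36/13 -15/13; 6/13 -15/13 36/13; 0 0 1]
det M = 3/2; M⁻¹ = [-10/13 24/13 -6; -4/13 -5/39 0; 0 0 1]
M⁻¹ · (109/26, 72/13)ᵀ = (1, -2)ᵀ

p = (1, -2)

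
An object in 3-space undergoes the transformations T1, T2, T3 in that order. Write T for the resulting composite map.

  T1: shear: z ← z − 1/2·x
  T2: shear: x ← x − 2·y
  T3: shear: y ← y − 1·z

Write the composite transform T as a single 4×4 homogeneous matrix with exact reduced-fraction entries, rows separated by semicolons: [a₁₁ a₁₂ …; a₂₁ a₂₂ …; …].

T1 = [1 0 0 0; 0 1 0 0; -1/2 0 1 0; 0 0 0 1]
T2·T1 = [1 -2 0 0; 0 1 0 0; -1/2 0 1 0; 0 0 0 1]
T3·…·T1 = [1 -2 0 0; 1/2 1 -1 0; -1/2 0 1 0; 0 0 0 1]

T = [1 -2 0 0; 1/2 1 -1 0; -1/2 0 1 0; 0 0 0 1]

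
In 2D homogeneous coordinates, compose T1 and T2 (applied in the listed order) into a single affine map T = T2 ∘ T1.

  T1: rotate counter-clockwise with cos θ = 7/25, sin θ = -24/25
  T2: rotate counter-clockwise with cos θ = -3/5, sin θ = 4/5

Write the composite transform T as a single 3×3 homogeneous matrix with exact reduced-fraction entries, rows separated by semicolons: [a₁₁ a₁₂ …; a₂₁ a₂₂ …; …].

T = [3/5 -4/5 0; 4/5 3/5 0; 0 0 1]

T1 = [7/25 24/25 0; -24/25 7/25 0; 0 0 1]
T2·T1 = [3/5 -4/5 0; 4/5 3/5 0; 0 0 1]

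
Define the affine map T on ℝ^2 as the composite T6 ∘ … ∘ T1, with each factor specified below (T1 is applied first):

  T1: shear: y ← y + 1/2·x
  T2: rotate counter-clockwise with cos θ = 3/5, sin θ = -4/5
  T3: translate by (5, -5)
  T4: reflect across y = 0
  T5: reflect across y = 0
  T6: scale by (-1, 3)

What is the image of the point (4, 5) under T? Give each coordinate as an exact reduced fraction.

T(p) = (-13, -12)

T1 shear: y ← y + 1/2·x: (4, 5) → (4, 7)
T2 rotate counter-clockwise with cos θ = 3/5, sin θ = -4/5: (4, 7) → (8, 1)
T3 translate by (5, -5): (8, 1) → (13, -4)
T4 reflect across y = 0: (13, -4) → (13, 4)
T5 reflect across y = 0: (13, 4) → (13, -4)
T6 scale by (-1, 3): (13, -4) → (-13, -12)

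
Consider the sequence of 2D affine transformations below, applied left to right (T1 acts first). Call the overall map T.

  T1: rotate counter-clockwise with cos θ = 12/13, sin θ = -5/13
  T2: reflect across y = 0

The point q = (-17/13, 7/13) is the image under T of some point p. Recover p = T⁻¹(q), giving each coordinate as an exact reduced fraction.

p = (-1, -1)

T1 = [12/13 5/13 0; -5/13 12/13 0; 0 0 1]
T2·T1 = [12/13 5/13 0; 5/13 -12/13 0; 0 0 1]
det M = -1; M⁻¹ = [12/13 5/13 0; 5/13 -12/13 0; 0 0 1]
M⁻¹ · (-17/13, 7/13)ᵀ = (-1, -1)ᵀ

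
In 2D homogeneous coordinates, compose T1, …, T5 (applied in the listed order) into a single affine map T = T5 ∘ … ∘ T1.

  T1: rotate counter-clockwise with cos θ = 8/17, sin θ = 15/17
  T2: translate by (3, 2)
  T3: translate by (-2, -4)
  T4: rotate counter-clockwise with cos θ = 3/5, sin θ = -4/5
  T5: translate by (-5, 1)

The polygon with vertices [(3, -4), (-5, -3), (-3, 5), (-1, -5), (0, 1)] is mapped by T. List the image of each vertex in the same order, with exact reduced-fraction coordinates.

image vertices: (-206/85, -382/85), (-891/85, -402/85), (-827/85, 296/85), (-529/85, -518/85), (-523/85, -1/85)

T1 rotate counter-clockwise with cos θ = 8/17, sin θ = 15/17: (3, -4) → (84/17, 13/17); (-5, -3) → (5/17, -99/17); (-3, 5) → (-99/17, -5/17); (-1, -5) → (67/17, -55/17); (0, 1) → (-15/17, 8/17)
T2 translate by (3, 2): (84/17, 13/17) → (135/17, 47/17); (5/17, -99/17) → (56/17, -65/17); (-99/17, -5/17) → (-48/17, 29/17); (67/17, -55/17) → (118/17, -21/17); (-15/17, 8/17) → (36/17, 42/17)
T3 translate by (-2, -4): (135/17, 47/17) → (101/17, -21/17); (56/17, -65/17) → (22/17, -133/17); (-48/17, 29/17) → (-82/17, -39/17); (118/17, -21/17) → (84/17, -89/17); (36/17, 42/17) → (2/17, -26/17)
T4 rotate counter-clockwise with cos θ = 3/5, sin θ = -4/5: (101/17, -21/17) → (219/85, -467/85); (22/17, -133/17) → (-466/85, -487/85); (-82/17, -39/17) → (-402/85, 211/85); (84/17, -89/17) → (-104/85, -603/85); (2/17, -26/17) → (-98/85, -86/85)
T5 translate by (-5, 1): (219/85, -467/85) → (-206/85, -382/85); (-466/85, -487/85) → (-891/85, -402/85); (-402/85, 211/85) → (-827/85, 296/85); (-104/85, -603/85) → (-529/85, -518/85); (-98/85, -86/85) → (-523/85, -1/85)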